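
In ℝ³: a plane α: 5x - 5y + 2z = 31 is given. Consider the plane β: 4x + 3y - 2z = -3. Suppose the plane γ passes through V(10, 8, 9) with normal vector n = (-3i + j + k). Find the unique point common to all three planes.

γ: n·r = n·V gives -3x + y + z = -13.
Solving the 3×3 linear system 5x - 5y + 2z = 31, 4x + 3y - 2z = -3, -3x + y + z = -13 (e.g. by elimination or Cramer's rule, determinant = 41) gives (2, -5, -2).

(2, -5, -2)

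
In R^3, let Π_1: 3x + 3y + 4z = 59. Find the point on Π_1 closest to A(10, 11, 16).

(4, 5, 8)

Foot = A − λn with λ = (n·A − d)/|n|² = (127 − 59)/34 = 2.
Foot = (10, 11, 16) − 2·(3, 3, 4) = (4, 5, 8).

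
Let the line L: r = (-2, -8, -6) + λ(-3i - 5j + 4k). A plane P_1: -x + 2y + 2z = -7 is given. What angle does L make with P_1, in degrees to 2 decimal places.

sin θ = |n·v| / (|n||v|) = |1| / (√9 · √50) = 0.04714.
θ ≈ 2.70°.

2.70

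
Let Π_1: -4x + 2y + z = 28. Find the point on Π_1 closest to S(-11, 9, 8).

(-3, 5, 6)

Foot = S − λn with λ = (n·S − d)/|n|² = (70 − 28)/21 = 2.
Foot = (-11, 9, 8) − 2·(-4, 2, 1) = (-3, 5, 6).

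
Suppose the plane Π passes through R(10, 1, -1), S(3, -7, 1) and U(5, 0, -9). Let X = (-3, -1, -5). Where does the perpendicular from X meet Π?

(1, -5, -7)

RS = (-7, -8, 2), RU = (-5, -1, -8); a normal to Π is RS × RU = (66, -66, -33).
Using R: Π has equation 66x - 66y - 33z = 627.
Foot = X − λn with λ = (n·X − d)/|n|² = (33 − 627)/9801 = -2/33.
Foot = (-3, -1, -5) − (-2/33)·(66, -66, -33) = (1, -5, -7).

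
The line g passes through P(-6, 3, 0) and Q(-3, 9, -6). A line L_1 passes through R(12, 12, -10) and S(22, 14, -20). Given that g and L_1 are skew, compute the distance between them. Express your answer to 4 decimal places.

A direction vector for g is Q − P = (3, 6, -6).
A direction vector for L_1 is S − R = (10, 2, -10).
Common perpendicular direction n = (3, 6, -6) × (10, 2, -10) = (-48, -30, -54).
With w = (12, 12, -10) − (-6, 3, 0) = (18, 9, -10), w · n = -594.
Distance = |w · n| / |n| = |-594| / √6120 ≈ 7.5930.

7.5930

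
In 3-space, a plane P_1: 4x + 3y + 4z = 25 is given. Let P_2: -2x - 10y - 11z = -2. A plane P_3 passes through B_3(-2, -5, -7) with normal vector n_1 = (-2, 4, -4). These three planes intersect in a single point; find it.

(8, 3, -4)

P_3: n_1·r = n_1·B_3 gives -2x + 4y - 4z = 12.
Solving the 3×3 linear system 4x + 3y + 4z = 25, -2x - 10y - 11z = -2, -2x + 4y - 4z = 12 (e.g. by elimination or Cramer's rule, determinant = 266) gives (8, 3, -4).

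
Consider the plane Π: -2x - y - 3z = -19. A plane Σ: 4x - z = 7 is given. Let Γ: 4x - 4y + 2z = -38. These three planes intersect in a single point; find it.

(2, 12, 1)

Solving the 3×3 linear system -2x - y - 3z = -19, 4x - z = 7, 4x - 4y + 2z = -38 (e.g. by elimination or Cramer's rule, determinant = 68) gives (2, 12, 1).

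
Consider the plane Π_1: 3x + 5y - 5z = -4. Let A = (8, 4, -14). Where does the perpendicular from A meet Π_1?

(2, -6, -4)

Foot = A − λn with λ = (n·A − d)/|n|² = (114 − (-4))/59 = 2.
Foot = (8, 4, -14) − 2·(3, 5, -5) = (2, -6, -4).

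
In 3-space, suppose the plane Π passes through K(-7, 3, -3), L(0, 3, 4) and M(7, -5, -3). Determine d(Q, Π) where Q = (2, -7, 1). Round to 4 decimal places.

KL = (7, 0, 7), KM = (14, -8, 0); a normal to Π is KL × KM = (56, 98, -56).
Using K: Π has equation 56x + 98y - 56z = 70.
n·Q − d = (56)·(2) + (98)·(-7) + (-56)·(1) − 70 = -700; |n| = √15876.
Distance = |-700| / √15876 = 700/√15876 ≈ 5.5556.

5.5556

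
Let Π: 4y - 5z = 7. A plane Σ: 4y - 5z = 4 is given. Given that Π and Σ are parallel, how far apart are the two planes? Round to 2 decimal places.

Same normal n = (0, 4, -5) with |n| = √41; distance = |7 − 4| / |n| = 3/√41 ≈ 0.47.

0.47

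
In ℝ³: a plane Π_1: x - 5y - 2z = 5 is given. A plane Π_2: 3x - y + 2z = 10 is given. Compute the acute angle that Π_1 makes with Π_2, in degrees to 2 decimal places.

cos θ = |n₁·n₂| / (|n₁||n₂|) = |4| / (√30 · √14).
θ = arccos(0.19518) ≈ 78.74°.

78.74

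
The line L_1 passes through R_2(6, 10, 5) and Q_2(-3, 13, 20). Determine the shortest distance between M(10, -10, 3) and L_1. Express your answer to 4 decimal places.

A direction vector for L_1 is Q_2 − R_2 = (-9, 3, 15).
Taking (6, 10, 5) on L_1 with direction v = (-9, 3, 15): w = M − (6, 10, 5) = (4, -20, -2), and w × v = (-294, -42, -168).
Distance = |w × v| / |v| = √116424 / √315 ≈ 19.2250.

19.2250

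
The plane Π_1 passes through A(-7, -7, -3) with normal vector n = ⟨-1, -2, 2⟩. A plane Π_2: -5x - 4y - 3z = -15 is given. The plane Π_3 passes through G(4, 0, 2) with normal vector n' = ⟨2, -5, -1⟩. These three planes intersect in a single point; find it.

(1, -2, 6)

Π_1: n·r = n·A gives -x - 2y + 2z = 15.
Π_3: n'·r = n'·G gives 2x - 5y - z = 6.
Solving the 3×3 linear system -x - 2y + 2z = 15, -5x - 4y - 3z = -15, 2x - 5y - z = 6 (e.g. by elimination or Cramer's rule, determinant = 99) gives (1, -2, 6).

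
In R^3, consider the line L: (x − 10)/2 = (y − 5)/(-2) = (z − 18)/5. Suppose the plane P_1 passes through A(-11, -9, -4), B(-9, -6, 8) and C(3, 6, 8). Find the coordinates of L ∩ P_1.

L has direction (2, -2, 5) through (10, 5, 18).
AB = (2, 3, 12), AC = (14, 15, 12); a normal to P_1 is AB × AC = (-144, 144, -12).
Using A: P_1 has equation -144x + 144y - 12z = 336.
Substitute r = (10, 5, 18) + t(2, -2, 5) into the plane: -936 + (-636)t = 336, so t = -2.
Intersection: (10, 5, 18) + (-2)·(2, -2, 5) = (6, 9, 8).

(6, 9, 8)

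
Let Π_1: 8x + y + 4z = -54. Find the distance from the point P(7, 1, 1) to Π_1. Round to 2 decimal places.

12.78

n·P − d = (8)·(7) + (1)·(1) + (4)·(1) − (-54) = 115; |n| = √81.
Distance = |115| / √81 = 115/√81 ≈ 12.78.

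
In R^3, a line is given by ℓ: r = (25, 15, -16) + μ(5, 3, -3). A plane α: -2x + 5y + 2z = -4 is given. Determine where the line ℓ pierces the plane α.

(10, 6, -7)

Substitute r = (25, 15, -16) + t(5, 3, -3) into the plane: -7 + (-1)t = -4, so t = -3.
Intersection: (25, 15, -16) + (-3)·(5, 3, -3) = (10, 6, -7).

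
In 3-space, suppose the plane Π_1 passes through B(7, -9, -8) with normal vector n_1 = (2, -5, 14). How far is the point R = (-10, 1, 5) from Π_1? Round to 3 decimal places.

Π_1: n_1·r = n_1·B gives 2x - 5y + 14z = -53.
n·R − d = (2)·(-10) + (-5)·(1) + (14)·(5) − (-53) = 98; |n| = √225.
Distance = |98| / √225 = 98/√225 ≈ 6.533.

6.533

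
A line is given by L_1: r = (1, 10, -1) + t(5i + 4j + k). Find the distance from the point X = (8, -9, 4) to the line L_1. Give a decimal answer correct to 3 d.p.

Taking (1, 10, -1) on L_1 with direction v = (5, 4, 1): w = X − (1, 10, -1) = (7, -19, 5), and w × v = (-39, 18, 123).
Distance = |w × v| / |v| = √16974 / √42 ≈ 20.103.

20.103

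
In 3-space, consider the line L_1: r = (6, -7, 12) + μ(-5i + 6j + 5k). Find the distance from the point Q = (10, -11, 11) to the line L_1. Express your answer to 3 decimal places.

2.254

Taking (6, -7, 12) on L_1 with direction v = (-5, 6, 5): w = Q − (6, -7, 12) = (4, -4, -1), and w × v = (-14, -15, 4).
Distance = |w × v| / |v| = √437 / √86 ≈ 2.254.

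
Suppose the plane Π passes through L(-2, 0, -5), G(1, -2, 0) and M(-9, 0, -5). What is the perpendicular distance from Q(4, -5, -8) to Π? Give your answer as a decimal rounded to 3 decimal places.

5.757

LG = (3, -2, 5), LM = (-7, 0, 0); a normal to Π is LG × LM = (0, -35, -14).
Using L: Π has equation -35y - 14z = 70.
n·Q − d = (0)·(4) + (-35)·(-5) + (-14)·(-8) − 70 = 217; |n| = √1421.
Distance = |217| / √1421 = 217/√1421 ≈ 5.757.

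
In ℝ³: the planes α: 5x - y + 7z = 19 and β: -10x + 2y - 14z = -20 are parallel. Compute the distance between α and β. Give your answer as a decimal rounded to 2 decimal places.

Rescale β by 1/(-2): 5x - y + 7z = 10. Then distance = |19 − 10| / √75 ≈ 1.04.

1.04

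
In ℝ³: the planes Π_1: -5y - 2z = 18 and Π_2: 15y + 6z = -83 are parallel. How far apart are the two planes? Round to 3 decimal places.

1.795

Rescale Π_2 by 1/(-3): -5y - 2z = 83/3. Then distance = |18 − (83/3)| / √29 ≈ 1.795.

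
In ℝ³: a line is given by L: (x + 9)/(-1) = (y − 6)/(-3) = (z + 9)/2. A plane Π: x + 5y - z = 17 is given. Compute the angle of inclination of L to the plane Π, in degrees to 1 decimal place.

L has direction (-1, -3, 2) through (-9, 6, -9).
sin θ = |n·v| / (|n||v|) = |-18| / (√27 · √14) = 0.92582.
θ ≈ 67.8°.

67.8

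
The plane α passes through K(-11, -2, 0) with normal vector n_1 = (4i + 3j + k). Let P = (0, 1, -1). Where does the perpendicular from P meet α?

(-8, -5, -3)

α: n_1·r = n_1·K gives 4x + 3y + z = -50.
Foot = P − λn with λ = (n·P − d)/|n|² = (2 − (-50))/26 = 2.
Foot = (0, 1, -1) − 2·(4, 3, 1) = (-8, -5, -3).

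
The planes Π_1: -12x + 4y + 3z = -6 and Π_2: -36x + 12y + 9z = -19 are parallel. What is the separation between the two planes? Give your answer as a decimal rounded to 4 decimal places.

Rescale Π_2 by 1/3: -12x + 4y + 3z = -19/3. Then distance = |-6 − (-19/3)| / √169 ≈ 0.0256.

0.0256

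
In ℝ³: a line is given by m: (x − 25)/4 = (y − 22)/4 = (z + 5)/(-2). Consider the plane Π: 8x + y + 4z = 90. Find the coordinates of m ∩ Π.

m has direction (4, 4, -2) through (25, 22, -5).
Substitute r = (25, 22, -5) + t(4, 4, -2) into the plane: 202 + 28t = 90, so t = -4.
Intersection: (25, 22, -5) + (-4)·(4, 4, -2) = (9, 6, 3).

(9, 6, 3)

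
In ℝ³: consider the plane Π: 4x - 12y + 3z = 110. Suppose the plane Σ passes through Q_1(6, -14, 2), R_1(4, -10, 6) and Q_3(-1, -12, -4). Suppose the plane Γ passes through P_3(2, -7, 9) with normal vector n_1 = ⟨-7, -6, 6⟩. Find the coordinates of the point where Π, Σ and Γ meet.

Q_1R_1 = (-2, 4, 4), Q_1Q_3 = (-7, 2, -6); a normal to Σ is Q_1R_1 × Q_1Q_3 = (-32, -40, 24).
Using Q_1: Σ has equation -32x - 40y + 24z = 416.
Γ: n_1·r = n_1·P_3 gives -7x - 6y + 6z = 82.
Solving the 3×3 linear system 4x - 12y + 3z = 110, -32x - 40y + 24z = 416, -7x - 6y + 6z = 82 (e.g. by elimination or Cramer's rule, determinant = -936) gives (2, -6, 10).

(2, -6, 10)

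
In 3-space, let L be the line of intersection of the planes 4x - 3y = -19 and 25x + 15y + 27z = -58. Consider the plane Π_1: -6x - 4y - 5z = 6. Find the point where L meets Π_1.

(-1, 5, -4)

Direction of L: (4, -3, 0) × (25, 15, 27) = (-81, -108, 135).
A point on L: solving the two plane equations with x = -7 gives (-7, -3, 6).
Substitute r = (-7, -3, 6) + t(-81, -108, 135) into the plane: 24 + 243t = 6, so t = -2/27.
Intersection: (-7, -3, 6) + (-2/27)·(-81, -108, 135) = (-1, 5, -4).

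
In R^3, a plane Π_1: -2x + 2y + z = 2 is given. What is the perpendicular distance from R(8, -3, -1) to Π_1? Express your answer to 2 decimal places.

8.33

n·R − d = (-2)·(8) + (2)·(-3) + (1)·(-1) − 2 = -25; |n| = √9.
Distance = |-25| / √9 = 25/√9 ≈ 8.33.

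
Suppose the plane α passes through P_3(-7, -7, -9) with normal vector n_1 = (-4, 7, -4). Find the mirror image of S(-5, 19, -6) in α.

(11, -9, 10)

α: n_1·r = n_1·P_3 gives -4x + 7y - 4z = 15.
λ = (n·S − d)/|n|² = (177 − 15)/81 = 2.
Reflection = S − 2λn = (-5, 19, -6) − 4·(-4, 7, -4) = (11, -9, 10).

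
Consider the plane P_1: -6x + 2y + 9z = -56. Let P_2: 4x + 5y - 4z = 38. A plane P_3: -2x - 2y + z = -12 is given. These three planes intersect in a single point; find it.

(1, 2, -6)

Solving the 3×3 linear system -6x + 2y + 9z = -56, 4x + 5y - 4z = 38, -2x - 2y + z = -12 (e.g. by elimination or Cramer's rule, determinant = 44) gives (1, 2, -6).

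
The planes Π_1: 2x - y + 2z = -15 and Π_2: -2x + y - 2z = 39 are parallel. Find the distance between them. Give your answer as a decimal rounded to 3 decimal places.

8.000

Rescale Π_2 by 1/(-1): 2x - y + 2z = -39. Then distance = |-15 − (-39)| / √9 ≈ 8.000.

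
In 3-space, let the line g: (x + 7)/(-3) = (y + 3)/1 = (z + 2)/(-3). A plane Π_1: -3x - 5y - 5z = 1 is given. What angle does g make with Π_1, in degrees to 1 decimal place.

34.6

g has direction (-3, 1, -3) through (-7, -3, -2).
sin θ = |n·v| / (|n||v|) = |19| / (√59 · √19) = 0.56748.
θ ≈ 34.6°.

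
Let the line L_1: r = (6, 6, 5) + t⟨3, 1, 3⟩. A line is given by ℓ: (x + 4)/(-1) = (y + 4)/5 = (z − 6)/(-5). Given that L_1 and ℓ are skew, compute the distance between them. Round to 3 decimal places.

3.394

ℓ has direction (-1, 5, -5) through (-4, -4, 6).
Common perpendicular direction n = (3, 1, 3) × (-1, 5, -5) = (-20, 12, 16).
With w = (-4, -4, 6) − (6, 6, 5) = (-10, -10, 1), w · n = 96.
Distance = |w · n| / |n| = |96| / √800 ≈ 3.394.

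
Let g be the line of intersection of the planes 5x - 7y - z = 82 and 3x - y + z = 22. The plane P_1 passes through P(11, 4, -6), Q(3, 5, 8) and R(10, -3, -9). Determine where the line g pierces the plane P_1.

Direction of g: (5, -7, -1) × (3, -1, 1) = (-8, -8, 16).
A point on g: solving the two plane equations with x = 12 gives (12, -1, -15).
PQ = (-8, 1, 14), PR = (-1, -7, -3); a normal to P_1 is PQ × PR = (95, -38, 57).
Using P: P_1 has equation 95x - 38y + 57z = 551.
Substitute r = (12, -1, -15) + t(-8, -8, 16) into the plane: 323 + 456t = 551, so t = 1/2.
Intersection: (12, -1, -15) + (1/2)·(-8, -8, 16) = (8, -5, -7).

(8, -5, -7)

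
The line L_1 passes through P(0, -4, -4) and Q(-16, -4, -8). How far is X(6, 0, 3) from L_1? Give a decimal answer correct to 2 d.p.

6.67

A direction vector for L_1 is Q − P = (-16, 0, -4).
Taking (0, -4, -4) on L_1 with direction v = (-16, 0, -4): w = X − (0, -4, -4) = (6, 4, 7), and w × v = (-16, -88, 64).
Distance = |w × v| / |v| = √12096 / √272 ≈ 6.67.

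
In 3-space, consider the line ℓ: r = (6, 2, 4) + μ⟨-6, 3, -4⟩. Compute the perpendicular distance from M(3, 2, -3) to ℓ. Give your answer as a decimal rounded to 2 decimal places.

Taking (6, 2, 4) on ℓ with direction v = (-6, 3, -4): w = M − (6, 2, 4) = (-3, 0, -7), and w × v = (21, 30, -9).
Distance = |w × v| / |v| = √1422 / √61 ≈ 4.83.

4.83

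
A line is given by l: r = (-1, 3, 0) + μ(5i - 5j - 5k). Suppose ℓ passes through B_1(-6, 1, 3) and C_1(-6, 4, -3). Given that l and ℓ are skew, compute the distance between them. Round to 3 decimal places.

4.276

A direction vector for ℓ is C_1 − B_1 = (0, 3, -6).
Common perpendicular direction n = (5, -5, -5) × (0, 3, -6) = (45, 30, 15).
With w = (-6, 1, 3) − (-1, 3, 0) = (-5, -2, 3), w · n = -240.
Distance = |w · n| / |n| = |-240| / √3150 ≈ 4.276.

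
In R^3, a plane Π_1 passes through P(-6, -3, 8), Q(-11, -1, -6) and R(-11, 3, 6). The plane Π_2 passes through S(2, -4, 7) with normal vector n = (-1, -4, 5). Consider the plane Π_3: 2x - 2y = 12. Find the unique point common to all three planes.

PQ = (-5, 2, -14), PR = (-5, 6, -2); a normal to Π_1 is PQ × PR = (80, 60, -20).
Using P: Π_1 has equation 80x + 60y - 20z = -820.
Π_2: n·r = n·S gives -x - 4y + 5z = 49.
Solving the 3×3 linear system 80x + 60y - 20z = -820, -x - 4y + 5z = 49, 2x - 2y = 12 (e.g. by elimination or Cramer's rule, determinant = 1200) gives (-3, -9, 2).

(-3, -9, 2)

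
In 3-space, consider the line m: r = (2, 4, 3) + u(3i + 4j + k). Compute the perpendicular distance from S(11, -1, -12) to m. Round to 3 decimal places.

18.126

Taking (2, 4, 3) on m with direction v = (3, 4, 1): w = S − (2, 4, 3) = (9, -5, -15), and w × v = (55, -54, 51).
Distance = |w × v| / |v| = √8542 / √26 ≈ 18.126.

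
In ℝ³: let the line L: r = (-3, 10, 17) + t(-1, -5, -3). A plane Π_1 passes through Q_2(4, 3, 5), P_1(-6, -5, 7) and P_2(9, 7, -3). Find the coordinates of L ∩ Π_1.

Q_2P_1 = (-10, -8, 2), Q_2P_2 = (5, 4, -8); a normal to Π_1 is Q_2P_1 × Q_2P_2 = (56, -70, 0).
Using Q_2: Π_1 has equation 56x - 70y = 14.
Substitute r = (-3, 10, 17) + t(-1, -5, -3) into the plane: -868 + 294t = 14, so t = 3.
Intersection: (-3, 10, 17) + 3·(-1, -5, -3) = (-6, -5, 8).

(-6, -5, 8)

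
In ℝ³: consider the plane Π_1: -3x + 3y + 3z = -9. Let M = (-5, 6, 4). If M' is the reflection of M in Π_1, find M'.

λ = (n·M − d)/|n|² = (45 − (-9))/27 = 2.
Reflection = M − 2λn = (-5, 6, 4) − 4·(-3, 3, 3) = (7, -6, -8).

(7, -6, -8)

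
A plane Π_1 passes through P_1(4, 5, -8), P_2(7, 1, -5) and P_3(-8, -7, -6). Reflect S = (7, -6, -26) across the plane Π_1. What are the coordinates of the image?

(-5, 12, 10)

P_1P_2 = (3, -4, 3), P_1P_3 = (-12, -12, 2); a normal to Π_1 is P_1P_2 × P_1P_3 = (28, -42, -84).
Using P_1: Π_1 has equation 28x - 42y - 84z = 574.
λ = (n·S − d)/|n|² = (2632 − 574)/9604 = 3/14.
Reflection = S − 2λn = (7, -6, -26) − (3/7)·(28, -42, -84) = (-5, 12, 10).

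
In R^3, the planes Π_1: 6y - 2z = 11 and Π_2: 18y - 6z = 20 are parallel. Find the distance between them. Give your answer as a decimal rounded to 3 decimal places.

Rescale Π_2 by 1/3: 6y - 2z = 20/3. Then distance = |11 − (20/3)| / √40 ≈ 0.685.

0.685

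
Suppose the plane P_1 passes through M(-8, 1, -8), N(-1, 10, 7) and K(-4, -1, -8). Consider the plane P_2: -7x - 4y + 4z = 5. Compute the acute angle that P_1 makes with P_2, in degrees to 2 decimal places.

30.32

MN = (7, 9, 15), MK = (4, -2, 0); a normal to P_1 is MN × MK = (30, 60, -50).
Using M: P_1 has equation 30x + 60y - 50z = 220.
cos θ = |n₁·n₂| / (|n₁||n₂|) = |-650| / (√7000 · √81).
θ = arccos(0.86322) ≈ 30.32°.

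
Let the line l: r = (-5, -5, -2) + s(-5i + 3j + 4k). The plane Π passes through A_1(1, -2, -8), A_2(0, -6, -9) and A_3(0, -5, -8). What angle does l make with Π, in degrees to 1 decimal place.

36.7

A_1A_2 = (-1, -4, -1), A_1A_3 = (-1, -3, 0); a normal to Π is A_1A_2 × A_1A_3 = (-3, 1, -1).
Using A_1: Π has equation -3x + y - z = 3.
sin θ = |n·v| / (|n||v|) = |14| / (√11 · √50) = 0.59696.
θ ≈ 36.7°.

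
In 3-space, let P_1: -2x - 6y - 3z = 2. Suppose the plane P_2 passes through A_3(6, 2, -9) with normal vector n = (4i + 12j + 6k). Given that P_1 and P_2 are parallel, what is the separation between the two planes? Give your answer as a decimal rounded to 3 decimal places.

P_2: n·r = n·A_3 gives 4x + 12y + 6z = -6.
Rescale P_2 by 1/(-2): -2x - 6y - 3z = 3. Then distance = |2 − 3| / √49 ≈ 0.143.

0.143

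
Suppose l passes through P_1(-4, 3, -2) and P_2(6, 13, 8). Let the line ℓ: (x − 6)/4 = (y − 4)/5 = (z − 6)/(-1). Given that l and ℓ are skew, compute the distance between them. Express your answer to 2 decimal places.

A direction vector for l is P_2 − P_1 = (10, 10, 10).
ℓ has direction (4, 5, -1) through (6, 4, 6).
Common perpendicular direction n = (10, 10, 10) × (4, 5, -1) = (-60, 50, 10).
With w = (6, 4, 6) − (-4, 3, -2) = (10, 1, 8), w · n = -470.
Distance = |w · n| / |n| = |-470| / √6200 ≈ 5.97.

5.97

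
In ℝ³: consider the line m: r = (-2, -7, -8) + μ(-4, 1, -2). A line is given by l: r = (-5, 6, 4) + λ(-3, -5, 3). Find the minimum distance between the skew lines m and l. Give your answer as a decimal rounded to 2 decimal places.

17.68

Common perpendicular direction n = (-4, 1, -2) × (-3, -5, 3) = (-7, 18, 23).
With w = (-5, 6, 4) − (-2, -7, -8) = (-3, 13, 12), w · n = 531.
Distance = |w · n| / |n| = |531| / √902 ≈ 17.68.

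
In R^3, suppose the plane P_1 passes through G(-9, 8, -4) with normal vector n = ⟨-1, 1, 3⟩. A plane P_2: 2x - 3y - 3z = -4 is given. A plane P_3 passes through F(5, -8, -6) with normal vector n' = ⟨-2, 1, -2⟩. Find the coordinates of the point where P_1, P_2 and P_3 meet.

P_1: n·r = n·G gives -x + y + 3z = 5.
P_3: n'·r = n'·F gives -2x + y - 2z = -6.
Solving the 3×3 linear system -x + y + 3z = 5, 2x - 3y - 3z = -4, -2x + y - 2z = -6 (e.g. by elimination or Cramer's rule, determinant = -11) gives (1, 0, 2).

(1, 0, 2)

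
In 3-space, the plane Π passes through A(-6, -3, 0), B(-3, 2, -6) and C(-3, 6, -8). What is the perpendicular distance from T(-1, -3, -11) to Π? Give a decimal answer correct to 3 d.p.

3.197

AB = (3, 5, -6), AC = (3, 9, -8); a normal to Π is AB × AC = (14, 6, 12).
Using A: Π has equation 14x + 6y + 12z = -102.
n·T − d = (14)·(-1) + (6)·(-3) + (12)·(-11) − (-102) = -62; |n| = √376.
Distance = |-62| / √376 = 62/√376 ≈ 3.197.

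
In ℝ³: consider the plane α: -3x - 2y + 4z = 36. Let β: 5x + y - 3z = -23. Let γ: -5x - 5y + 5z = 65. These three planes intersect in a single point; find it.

(0, -8, 5)

Solving the 3×3 linear system -3x - 2y + 4z = 36, 5x + y - 3z = -23, -5x - 5y + 5z = 65 (e.g. by elimination or Cramer's rule, determinant = -30) gives (0, -8, 5).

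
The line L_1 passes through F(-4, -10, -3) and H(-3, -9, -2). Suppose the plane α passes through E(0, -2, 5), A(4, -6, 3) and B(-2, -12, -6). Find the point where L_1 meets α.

(0, -6, 1)

A direction vector for L_1 is H − F = (1, 1, 1).
EA = (4, -4, -2), EB = (-2, -10, -11); a normal to α is EA × EB = (24, 48, -48).
Using E: α has equation 24x + 48y - 48z = -336.
Substitute r = (-4, -10, -3) + t(1, 1, 1) into the plane: -432 + 24t = -336, so t = 4.
Intersection: (-4, -10, -3) + 4·(1, 1, 1) = (0, -6, 1).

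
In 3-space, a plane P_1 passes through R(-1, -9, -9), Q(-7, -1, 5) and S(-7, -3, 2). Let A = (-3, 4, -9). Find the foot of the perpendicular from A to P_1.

RQ = (-6, 8, 14), RS = (-6, 6, 11); a normal to P_1 is RQ × RS = (4, -18, 12).
Using R: P_1 has equation 4x - 18y + 12z = 50.
Foot = A − λn with λ = (n·A − d)/|n|² = (-192 − 50)/484 = -1/2.
Foot = (-3, 4, -9) − (-1/2)·(4, -18, 12) = (-1, -5, -3).

(-1, -5, -3)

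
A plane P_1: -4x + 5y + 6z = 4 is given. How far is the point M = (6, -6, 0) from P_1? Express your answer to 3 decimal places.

6.610

n·M − d = (-4)·(6) + (5)·(-6) + (6)·(0) − 4 = -58; |n| = √77.
Distance = |-58| / √77 = 58/√77 ≈ 6.610.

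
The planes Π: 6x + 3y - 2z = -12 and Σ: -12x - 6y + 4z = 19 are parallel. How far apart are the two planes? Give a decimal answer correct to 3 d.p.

Rescale Σ by 1/(-2): 6x + 3y - 2z = -19/2. Then distance = |-12 − (-19/2)| / √49 ≈ 0.357.

0.357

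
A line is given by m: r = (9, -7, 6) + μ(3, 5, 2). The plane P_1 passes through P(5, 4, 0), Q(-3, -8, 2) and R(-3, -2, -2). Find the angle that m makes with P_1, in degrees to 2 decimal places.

20.68

PQ = (-8, -12, 2), PR = (-8, -6, -2); a normal to P_1 is PQ × PR = (36, -32, -48).
Using P: P_1 has equation 36x - 32y - 48z = 52.
sin θ = |n·v| / (|n||v|) = |-148| / (√4624 · √38) = 0.35307.
θ ≈ 20.68°.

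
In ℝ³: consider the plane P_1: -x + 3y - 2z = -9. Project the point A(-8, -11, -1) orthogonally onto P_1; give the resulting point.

(-9, -8, -3)

Foot = A − λn with λ = (n·A − d)/|n|² = (-23 − (-9))/14 = -1.
Foot = (-8, -11, -1) − (-1)·(-1, 3, -2) = (-9, -8, -3).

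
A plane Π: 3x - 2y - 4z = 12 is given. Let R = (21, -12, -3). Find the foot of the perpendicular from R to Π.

(12, -6, 9)

Foot = R − λn with λ = (n·R − d)/|n|² = (99 − 12)/29 = 3.
Foot = (21, -12, -3) − 3·(3, -2, -4) = (12, -6, 9).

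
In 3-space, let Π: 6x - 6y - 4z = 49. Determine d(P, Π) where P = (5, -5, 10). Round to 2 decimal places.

3.09

n·P − d = (6)·(5) + (-6)·(-5) + (-4)·(10) − 49 = -29; |n| = √88.
Distance = |-29| / √88 = 29/√88 ≈ 3.09.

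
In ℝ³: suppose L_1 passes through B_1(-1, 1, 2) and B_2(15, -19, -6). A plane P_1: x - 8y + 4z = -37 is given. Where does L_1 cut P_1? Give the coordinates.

(-5, 6, 4)

A direction vector for L_1 is B_2 − B_1 = (16, -20, -8).
Substitute r = (-1, 1, 2) + t(16, -20, -8) into the plane: -1 + 144t = -37, so t = -1/4.
Intersection: (-1, 1, 2) + (-1/4)·(16, -20, -8) = (-5, 6, 4).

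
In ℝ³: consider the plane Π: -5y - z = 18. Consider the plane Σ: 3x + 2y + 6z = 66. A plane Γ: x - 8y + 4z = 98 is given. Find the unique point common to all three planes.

Solving the 3×3 linear system -5y - z = 18, 3x + 2y + 6z = 66, x - 8y + 4z = 98 (e.g. by elimination or Cramer's rule, determinant = 56) gives (2, -6, 12).

(2, -6, 12)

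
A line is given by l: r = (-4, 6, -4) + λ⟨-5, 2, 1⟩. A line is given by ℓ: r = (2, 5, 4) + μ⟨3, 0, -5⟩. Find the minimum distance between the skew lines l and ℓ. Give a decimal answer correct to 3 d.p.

3.454

Common perpendicular direction n = (-5, 2, 1) × (3, 0, -5) = (-10, -22, -6).
With w = (2, 5, 4) − (-4, 6, -4) = (6, -1, 8), w · n = -86.
Distance = |w · n| / |n| = |-86| / √620 ≈ 3.454.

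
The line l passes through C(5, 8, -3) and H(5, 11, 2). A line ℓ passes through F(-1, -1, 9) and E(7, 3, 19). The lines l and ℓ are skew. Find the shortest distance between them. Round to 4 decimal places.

14.8405

A direction vector for l is H − C = (0, 3, 5).
A direction vector for ℓ is E − F = (8, 4, 10).
Common perpendicular direction n = (0, 3, 5) × (8, 4, 10) = (10, 40, -24).
With w = (-1, -1, 9) − (5, 8, -3) = (-6, -9, 12), w · n = -708.
Distance = |w · n| / |n| = |-708| / √2276 ≈ 14.8405.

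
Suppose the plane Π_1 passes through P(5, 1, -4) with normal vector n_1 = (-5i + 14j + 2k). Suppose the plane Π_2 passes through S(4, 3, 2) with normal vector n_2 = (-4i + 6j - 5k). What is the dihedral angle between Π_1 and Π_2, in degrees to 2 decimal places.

44.43

Π_1: n_1·r = n_1·P gives -5x + 14y + 2z = -19.
Π_2: n_2·r = n_2·S gives -4x + 6y - 5z = -8.
cos θ = |n₁·n₂| / (|n₁||n₂|) = |94| / (√225 · √77).
θ = arccos(0.71415) ≈ 44.43°.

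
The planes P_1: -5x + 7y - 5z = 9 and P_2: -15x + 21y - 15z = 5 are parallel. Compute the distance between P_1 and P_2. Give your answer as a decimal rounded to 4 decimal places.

0.7370

Rescale P_2 by 1/3: -5x + 7y - 5z = 5/3. Then distance = |9 − (5/3)| / √99 ≈ 0.7370.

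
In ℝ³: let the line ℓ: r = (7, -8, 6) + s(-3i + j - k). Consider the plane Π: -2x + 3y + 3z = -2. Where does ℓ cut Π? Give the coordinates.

(-2, -5, 3)

Substitute r = (7, -8, 6) + t(-3, 1, -1) into the plane: -20 + 6t = -2, so t = 3.
Intersection: (7, -8, 6) + 3·(-3, 1, -1) = (-2, -5, 3).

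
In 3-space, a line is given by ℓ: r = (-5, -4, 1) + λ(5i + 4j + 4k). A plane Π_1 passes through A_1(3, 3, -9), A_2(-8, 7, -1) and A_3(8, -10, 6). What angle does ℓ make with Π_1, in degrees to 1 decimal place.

A_1A_2 = (-11, 4, 8), A_1A_3 = (5, -13, 15); a normal to Π_1 is A_1A_2 × A_1A_3 = (164, 205, 123).
Using A_1: Π_1 has equation 164x + 205y + 123z = 0.
sin θ = |n·v| / (|n||v|) = |2132| / (√84050 · √57) = 0.97405.
θ ≈ 76.9°.

76.9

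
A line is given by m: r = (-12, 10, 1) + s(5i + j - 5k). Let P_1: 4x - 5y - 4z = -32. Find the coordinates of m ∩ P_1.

Substitute r = (-12, 10, 1) + t(5, 1, -5) into the plane: -102 + 35t = -32, so t = 2.
Intersection: (-12, 10, 1) + 2·(5, 1, -5) = (-2, 12, -9).

(-2, 12, -9)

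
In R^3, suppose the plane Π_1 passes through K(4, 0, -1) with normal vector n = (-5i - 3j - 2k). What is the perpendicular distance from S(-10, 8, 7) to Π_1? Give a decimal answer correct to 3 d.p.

Π_1: n·r = n·K gives -5x - 3y - 2z = -18.
n·S − d = (-5)·(-10) + (-3)·(8) + (-2)·(7) − (-18) = 30; |n| = √38.
Distance = |30| / √38 = 30/√38 ≈ 4.867.

4.867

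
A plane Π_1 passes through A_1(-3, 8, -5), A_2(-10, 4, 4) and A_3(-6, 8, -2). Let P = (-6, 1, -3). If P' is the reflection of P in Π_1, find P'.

A_1A_2 = (-7, -4, 9), A_1A_3 = (-3, 0, 3); a normal to Π_1 is A_1A_2 × A_1A_3 = (-12, -6, -12).
Using A_1: Π_1 has equation -12x - 6y - 12z = 48.
λ = (n·P − d)/|n|² = (102 − 48)/324 = 1/6.
Reflection = P − 2λn = (-6, 1, -3) − (1/3)·(-12, -6, -12) = (-2, 3, 1).

(-2, 3, 1)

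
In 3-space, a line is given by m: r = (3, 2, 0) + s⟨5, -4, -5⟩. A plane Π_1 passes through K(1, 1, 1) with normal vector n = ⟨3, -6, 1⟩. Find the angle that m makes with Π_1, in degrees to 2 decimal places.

Π_1: n·r = n·K gives 3x - 6y + z = -2.
sin θ = |n·v| / (|n||v|) = |34| / (√46 · √66) = 0.61706.
θ ≈ 38.10°.

38.10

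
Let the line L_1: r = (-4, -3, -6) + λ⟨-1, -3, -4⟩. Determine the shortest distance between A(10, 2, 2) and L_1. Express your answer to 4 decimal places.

11.9115

Taking (-4, -3, -6) on L_1 with direction v = (-1, -3, -4): w = A − (-4, -3, -6) = (14, 5, 8), and w × v = (4, 48, -37).
Distance = |w × v| / |v| = √3689 / √26 ≈ 11.9115.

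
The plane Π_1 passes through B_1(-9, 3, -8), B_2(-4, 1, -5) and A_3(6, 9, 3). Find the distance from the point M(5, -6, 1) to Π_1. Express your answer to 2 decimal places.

0.96

B_1B_2 = (5, -2, 3), B_1A_3 = (15, 6, 11); a normal to Π_1 is B_1B_2 × B_1A_3 = (-40, -10, 60).
Using B_1: Π_1 has equation -40x - 10y + 60z = -150.
n·M − d = (-40)·(5) + (-10)·(-6) + (60)·(1) − (-150) = 70; |n| = √5300.
Distance = |70| / √5300 = 70/√5300 ≈ 0.96.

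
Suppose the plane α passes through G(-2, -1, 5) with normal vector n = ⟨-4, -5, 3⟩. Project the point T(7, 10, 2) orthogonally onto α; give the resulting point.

α: n·r = n·G gives -4x - 5y + 3z = 28.
Foot = T − λn with λ = (n·T − d)/|n|² = (-72 − 28)/50 = -2.
Foot = (7, 10, 2) − (-2)·(-4, -5, 3) = (-1, 0, 8).

(-1, 0, 8)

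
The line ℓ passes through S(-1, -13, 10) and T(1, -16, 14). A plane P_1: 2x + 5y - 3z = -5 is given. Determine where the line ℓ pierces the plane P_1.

A direction vector for ℓ is T − S = (2, -3, 4).
Substitute r = (-1, -13, 10) + t(2, -3, 4) into the plane: -97 + (-23)t = -5, so t = -4.
Intersection: (-1, -13, 10) + (-4)·(2, -3, 4) = (-9, -1, -6).

(-9, -1, -6)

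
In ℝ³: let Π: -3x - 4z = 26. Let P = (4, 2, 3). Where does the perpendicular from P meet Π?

Foot = P − λn with λ = (n·P − d)/|n|² = (-24 − 26)/25 = -2.
Foot = (4, 2, 3) − (-2)·(-3, 0, -4) = (-2, 2, -5).

(-2, 2, -5)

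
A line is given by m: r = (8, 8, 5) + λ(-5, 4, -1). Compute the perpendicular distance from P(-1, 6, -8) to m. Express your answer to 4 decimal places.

Taking (8, 8, 5) on m with direction v = (-5, 4, -1): w = P − (8, 8, 5) = (-9, -2, -13), and w × v = (54, 56, -46).
Distance = |w × v| / |v| = √8168 / √42 ≈ 13.9455.

13.9455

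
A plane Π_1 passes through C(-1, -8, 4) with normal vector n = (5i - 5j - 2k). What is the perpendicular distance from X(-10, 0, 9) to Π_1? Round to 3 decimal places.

Π_1: n·r = n·C gives 5x - 5y - 2z = 27.
n·X − d = (5)·(-10) + (-5)·(0) + (-2)·(9) − 27 = -95; |n| = √54.
Distance = |-95| / √54 = 95/√54 ≈ 12.928.

12.928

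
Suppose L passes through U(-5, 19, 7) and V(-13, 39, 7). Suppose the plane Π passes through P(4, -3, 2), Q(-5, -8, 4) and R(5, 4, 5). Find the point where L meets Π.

A direction vector for L is V − U = (-8, 20, 0).
PQ = (-9, -5, 2), PR = (1, 7, 3); a normal to Π is PQ × PR = (-29, 29, -58).
Using P: Π has equation -29x + 29y - 58z = -319.
Substitute r = (-5, 19, 7) + t(-8, 20, 0) into the plane: 290 + 812t = -319, so t = -3/4.
Intersection: (-5, 19, 7) + (-3/4)·(-8, 20, 0) = (1, 4, 7).

(1, 4, 7)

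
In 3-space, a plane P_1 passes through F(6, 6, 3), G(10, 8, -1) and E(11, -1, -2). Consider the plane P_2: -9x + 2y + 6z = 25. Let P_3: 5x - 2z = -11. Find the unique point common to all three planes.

(1, -7, 8)

FG = (4, 2, -4), FE = (5, -7, -5); a normal to P_1 is FG × FE = (-38, 0, -38).
Using F: P_1 has equation -38x - 38z = -342.
Solving the 3×3 linear system -38x - 38z = -342, -9x + 2y + 6z = 25, 5x - 2z = -11 (e.g. by elimination or Cramer's rule, determinant = 532) gives (1, -7, 8).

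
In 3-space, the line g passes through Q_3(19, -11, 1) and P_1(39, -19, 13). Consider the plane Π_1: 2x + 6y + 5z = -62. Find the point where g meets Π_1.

(4, -5, -8)

A direction vector for g is P_1 − Q_3 = (20, -8, 12).
Substitute r = (19, -11, 1) + t(20, -8, 12) into the plane: -23 + 52t = -62, so t = -3/4.
Intersection: (19, -11, 1) + (-3/4)·(20, -8, 12) = (4, -5, -8).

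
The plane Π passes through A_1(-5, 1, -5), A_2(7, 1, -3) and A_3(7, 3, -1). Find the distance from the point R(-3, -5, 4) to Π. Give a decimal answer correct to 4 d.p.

10.2996

A_1A_2 = (12, 0, 2), A_1A_3 = (12, 2, 4); a normal to Π is A_1A_2 × A_1A_3 = (-4, -24, 24).
Using A_1: Π has equation -4x - 24y + 24z = -124.
n·R − d = (-4)·(-3) + (-24)·(-5) + (24)·(4) − (-124) = 352; |n| = √1168.
Distance = |352| / √1168 = 352/√1168 ≈ 10.2996.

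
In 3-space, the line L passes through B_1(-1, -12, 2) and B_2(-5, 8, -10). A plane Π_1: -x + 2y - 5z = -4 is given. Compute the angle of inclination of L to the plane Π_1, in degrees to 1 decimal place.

53.4

A direction vector for L is B_2 − B_1 = (-4, 20, -12).
sin θ = |n·v| / (|n||v|) = |104| / (√30 · √560) = 0.80238.
θ ≈ 53.4°.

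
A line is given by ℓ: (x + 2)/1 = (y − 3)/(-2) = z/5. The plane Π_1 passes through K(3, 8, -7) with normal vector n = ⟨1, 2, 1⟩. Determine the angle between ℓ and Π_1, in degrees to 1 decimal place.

ℓ has direction (1, -2, 5) through (-2, 3, 0).
Π_1: n·r = n·K gives x + 2y + z = 12.
sin θ = |n·v| / (|n||v|) = |2| / (√6 · √30) = 0.14907.
θ ≈ 8.6°.

8.6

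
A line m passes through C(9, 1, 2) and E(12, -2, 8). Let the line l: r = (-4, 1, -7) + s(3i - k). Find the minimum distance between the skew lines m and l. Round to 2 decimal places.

A direction vector for m is E − C = (3, -3, 6).
Common perpendicular direction n = (3, -3, 6) × (3, 0, -1) = (3, 21, 9).
With w = (-4, 1, -7) − (9, 1, 2) = (-13, 0, -9), w · n = -120.
Distance = |w · n| / |n| = |-120| / √531 ≈ 5.21.

5.21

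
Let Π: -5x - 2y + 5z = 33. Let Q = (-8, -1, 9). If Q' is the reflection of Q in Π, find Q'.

λ = (n·Q − d)/|n|² = (87 − 33)/54 = 1.
Reflection = Q − 2λn = (-8, -1, 9) − 2·(-5, -2, 5) = (2, 3, -1).

(2, 3, -1)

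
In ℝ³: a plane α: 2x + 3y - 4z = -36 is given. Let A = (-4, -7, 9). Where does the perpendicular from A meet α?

Foot = A − λn with λ = (n·A − d)/|n|² = (-65 − (-36))/29 = -1.
Foot = (-4, -7, 9) − (-1)·(2, 3, -4) = (-2, -4, 5).

(-2, -4, 5)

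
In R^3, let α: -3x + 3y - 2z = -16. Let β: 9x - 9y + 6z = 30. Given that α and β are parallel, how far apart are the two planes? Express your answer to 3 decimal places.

Rescale β by 1/(-3): -3x + 3y - 2z = -10. Then distance = |-16 − (-10)| / √22 ≈ 1.279.

1.279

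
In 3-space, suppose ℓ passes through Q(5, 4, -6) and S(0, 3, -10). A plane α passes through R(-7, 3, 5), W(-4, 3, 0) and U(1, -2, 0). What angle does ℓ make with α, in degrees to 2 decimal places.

A direction vector for ℓ is S − Q = (-5, -1, -4).
RW = (3, 0, -5), RU = (8, -5, -5); a normal to α is RW × RU = (-25, -25, -15).
Using R: α has equation -25x - 25y - 15z = 25.
sin θ = |n·v| / (|n||v|) = |210| / (√1475 · √42) = 0.84372.
θ ≈ 57.54°.

57.54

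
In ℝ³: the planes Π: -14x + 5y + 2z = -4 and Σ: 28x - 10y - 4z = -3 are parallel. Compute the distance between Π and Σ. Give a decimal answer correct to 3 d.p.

0.367

Rescale Σ by 1/(-2): -14x + 5y + 2z = 3/2. Then distance = |-4 − (3/2)| / √225 ≈ 0.367.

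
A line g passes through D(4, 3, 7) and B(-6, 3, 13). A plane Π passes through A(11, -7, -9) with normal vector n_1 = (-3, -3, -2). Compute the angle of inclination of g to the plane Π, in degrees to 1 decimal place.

A direction vector for g is B − D = (-10, 0, 6).
Π: n_1·r = n_1·A gives -3x - 3y - 2z = 6.
sin θ = |n·v| / (|n||v|) = |18| / (√22 · √136) = 0.32907.
θ ≈ 19.2°.

19.2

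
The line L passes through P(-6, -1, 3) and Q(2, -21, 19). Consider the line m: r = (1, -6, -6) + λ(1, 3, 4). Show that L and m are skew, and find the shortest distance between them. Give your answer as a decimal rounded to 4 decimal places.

8.8926

A direction vector for L is Q − P = (8, -20, 16).
Common perpendicular direction n = (8, -20, 16) × (1, 3, 4) = (-128, -16, 44).
With w = (1, -6, -6) − (-6, -1, 3) = (7, -5, -9), w · n = -1212.
Since n ≠ 0 the lines are not parallel, and w · n = -1212 ≠ 0 so they do not intersect; hence they are skew.
Distance = |w · n| / |n| = |-1212| / √18576 ≈ 8.8926.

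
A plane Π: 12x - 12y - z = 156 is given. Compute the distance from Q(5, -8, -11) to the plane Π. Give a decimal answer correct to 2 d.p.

n·Q − d = (12)·(5) + (-12)·(-8) + (-1)·(-11) − 156 = 11; |n| = √289.
Distance = |11| / √289 = 11/√289 ≈ 0.65.

0.65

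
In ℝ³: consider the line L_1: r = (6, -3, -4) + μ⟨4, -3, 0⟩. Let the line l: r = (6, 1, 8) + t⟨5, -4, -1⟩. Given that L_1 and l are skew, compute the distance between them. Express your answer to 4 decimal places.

Common perpendicular direction n = (4, -3, 0) × (5, -4, -1) = (3, 4, -1).
With w = (6, 1, 8) − (6, -3, -4) = (0, 4, 12), w · n = 4.
Distance = |w · n| / |n| = |4| / √26 ≈ 0.7845.

0.7845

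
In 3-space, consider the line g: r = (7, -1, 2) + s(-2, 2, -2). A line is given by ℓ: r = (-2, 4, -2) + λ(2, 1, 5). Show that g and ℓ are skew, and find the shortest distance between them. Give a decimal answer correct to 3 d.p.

Common perpendicular direction n = (-2, 2, -2) × (2, 1, 5) = (12, 6, -6).
With w = (-2, 4, -2) − (7, -1, 2) = (-9, 5, -4), w · n = -54.
Since n ≠ 0 the lines are not parallel, and w · n = -54 ≠ 0 so they do not intersect; hence they are skew.
Distance = |w · n| / |n| = |-54| / √216 ≈ 3.674.

3.674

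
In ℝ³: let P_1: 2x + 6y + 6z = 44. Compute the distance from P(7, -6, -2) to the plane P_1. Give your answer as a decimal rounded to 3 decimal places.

8.947

n·P − d = (2)·(7) + (6)·(-6) + (6)·(-2) − 44 = -78; |n| = √76.
Distance = |-78| / √76 = 78/√76 ≈ 8.947.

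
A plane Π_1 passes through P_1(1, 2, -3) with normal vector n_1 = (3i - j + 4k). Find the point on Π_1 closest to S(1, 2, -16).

Π_1: n_1·r = n_1·P_1 gives 3x - y + 4z = -11.
Foot = S − λn with λ = (n·S − d)/|n|² = (-63 − (-11))/26 = -2.
Foot = (1, 2, -16) − (-2)·(3, -1, 4) = (7, 0, -8).

(7, 0, -8)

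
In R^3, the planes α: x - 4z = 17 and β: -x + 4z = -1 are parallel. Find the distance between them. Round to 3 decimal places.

Rescale β by 1/(-1): x - 4z = 1. Then distance = |17 − 1| / √17 ≈ 3.881.

3.881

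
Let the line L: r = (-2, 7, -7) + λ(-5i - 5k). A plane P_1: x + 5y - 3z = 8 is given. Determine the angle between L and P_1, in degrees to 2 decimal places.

sin θ = |n·v| / (|n||v|) = |10| / (√35 · √50) = 0.23905.
θ ≈ 13.83°.

13.83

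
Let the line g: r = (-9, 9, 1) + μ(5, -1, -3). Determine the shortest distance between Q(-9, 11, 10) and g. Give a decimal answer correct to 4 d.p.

7.8084

Taking (-9, 9, 1) on g with direction v = (5, -1, -3): w = Q − (-9, 9, 1) = (0, 2, 9), and w × v = (3, 45, -10).
Distance = |w × v| / |v| = √2134 / √35 ≈ 7.8084.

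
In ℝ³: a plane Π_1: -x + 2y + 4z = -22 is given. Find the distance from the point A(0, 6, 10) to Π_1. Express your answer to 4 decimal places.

n·A − d = (-1)·(0) + (2)·(6) + (4)·(10) − (-22) = 74; |n| = √21.
Distance = |74| / √21 = 74/√21 ≈ 16.1481.

16.1481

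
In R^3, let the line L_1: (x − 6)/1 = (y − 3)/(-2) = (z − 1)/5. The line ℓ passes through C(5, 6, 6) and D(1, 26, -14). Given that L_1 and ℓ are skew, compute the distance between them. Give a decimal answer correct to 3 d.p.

L_1 has direction (1, -2, 5) through (6, 3, 1).
A direction vector for ℓ is D − C = (-4, 20, -20).
Common perpendicular direction n = (1, -2, 5) × (-4, 20, -20) = (-60, 0, 12).
With w = (5, 6, 6) − (6, 3, 1) = (-1, 3, 5), w · n = 120.
Distance = |w · n| / |n| = |120| / √3744 ≈ 1.961.

1.961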